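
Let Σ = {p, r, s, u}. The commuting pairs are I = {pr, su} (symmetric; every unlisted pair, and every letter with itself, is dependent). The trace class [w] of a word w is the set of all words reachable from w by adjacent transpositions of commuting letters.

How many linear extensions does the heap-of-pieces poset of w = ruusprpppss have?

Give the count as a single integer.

drop 0:r onto floor
drop 1:u onto {0:r}
drop 2:u onto {1:u}
drop 3:s onto {0:r}
drop 4:p onto {2:u, 3:s}
drop 5:r onto {2:u, 3:s}
drop 6:p onto {4:p}
drop 7:p onto {6:p}
drop 8:p onto {7:p}
drop 9:s onto {5:r, 8:p}
drop 10:s onto {9:s}
ground layer = {0:r}
drop-orders for the pieces not yet dropped (sum over which currently-grounded one goes next):
  1 to go: {10} 1
  2 to go: {9,10} 1
  3 to go: {5,9,10} 1  {8,9,10} 1
  4 to go: {5,8,9,10} 2  {7,8,9,10} 1
  5 to go: {5,7,8,9,10} 3  {6,7,8,9,10} 1
  6 to go: {4,6,7,8,9,10} 1  {5,6,7,8,9,10} 4
  7 to go: {4,5,6,7,8,9,10} 5
  8 to go: {2,4,5,6,7,8,9,10} 5  {3,4,5,6,7,8,9,10} 5
  9 to go: {1,2,4,5,6,7,8,9,10} 5  {2,3,4,5,6,7,8,9,10} 10
  if 0:r drops first: 15 orders

15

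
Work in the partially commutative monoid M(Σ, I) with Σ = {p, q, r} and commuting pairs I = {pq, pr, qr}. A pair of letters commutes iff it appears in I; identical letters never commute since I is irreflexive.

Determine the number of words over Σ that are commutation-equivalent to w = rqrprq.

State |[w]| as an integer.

drop 0:r onto floor
drop 1:q onto floor
drop 2:r onto {0:r}
drop 3:p onto floor
drop 4:r onto {2:r}
drop 5:q onto {1:q}
ground layer = {0:r, 1:q, 3:p}
drop-orders for the pieces not yet dropped (sum over which currently-grounded one goes next):
  1 to go: {3} 1  {4} 1  {5} 1
  2 to go: {1,5} 1  {2,4} 1  {3,4} 2  {3,5} 2  {4,5} 2
  3 to go: {0,2,4} 1  {1,3,5} 3  {1,4,5} 3  {2,3,4} 3  {2,4,5} 3  {3,4,5} 6
  4 to go: {0,2,3,4} 4  {0,2,4,5} 4  {1,2,4,5} 6  {1,3,4,5} 12  {2,3,4,5} 12
  if 0:r drops first: 30 orders
  if 1:q drops first: 20 orders
  if 3:p drops first: 10 orders
heap linearizations: 60

60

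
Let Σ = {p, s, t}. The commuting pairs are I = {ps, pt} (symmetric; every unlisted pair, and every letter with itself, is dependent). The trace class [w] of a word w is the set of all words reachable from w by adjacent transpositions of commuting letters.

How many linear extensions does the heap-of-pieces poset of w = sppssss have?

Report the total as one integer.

21

drop 0:s onto floor
drop 1:p onto floor
drop 2:p onto {1:p}
drop 3:s onto {0:s}
drop 4:s onto {3:s}
drop 5:s onto {4:s}
drop 6:s onto {5:s}
ground layer = {0:s, 1:p}
drop-orders for the pieces not yet dropped (sum over which currently-grounded one goes next):
  1 to go: {2} 1  {6} 1
  2 to go: {1,2} 1  {2,6} 2  {5,6} 1
  3 to go: {1,2,6} 3  {2,5,6} 3  {4,5,6} 1
  4 to go: {1,2,5,6} 6  {2,4,5,6} 4  {3,4,5,6} 1
  5 to go: {0,3,4,5,6} 1  {1,2,4,5,6} 10  {2,3,4,5,6} 5
  if 0:s drops first: 15 orders
  if 1:p drops first: 6 orders
heap linearizations: 21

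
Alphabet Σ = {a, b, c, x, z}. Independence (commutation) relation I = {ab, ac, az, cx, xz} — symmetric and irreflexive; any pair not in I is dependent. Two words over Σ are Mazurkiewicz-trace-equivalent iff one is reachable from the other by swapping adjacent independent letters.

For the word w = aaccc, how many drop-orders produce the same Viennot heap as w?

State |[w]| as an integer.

10

piece 0:a — minimal
piece 1:a rests on {0:a}
piece 2:c — minimal
piece 3:c rests on {2:c}
piece 4:c rests on {3:c}
minimal pieces: {0:a, 2:c}
ways to finish when only these pieces remain (= sum over removing one remaining piece with nothing left below it):
  1 left: {1}→1  {4}→1
  2 left: {0,1}→1  {1,4}→2  {3,4}→1
  3 left: {0,1,4}→3  {1,3,4}→3  {2,3,4}→1
  placing 0:a first → 4 extensions
  placing 2:c first → 6 extensions
total linear extensions = 10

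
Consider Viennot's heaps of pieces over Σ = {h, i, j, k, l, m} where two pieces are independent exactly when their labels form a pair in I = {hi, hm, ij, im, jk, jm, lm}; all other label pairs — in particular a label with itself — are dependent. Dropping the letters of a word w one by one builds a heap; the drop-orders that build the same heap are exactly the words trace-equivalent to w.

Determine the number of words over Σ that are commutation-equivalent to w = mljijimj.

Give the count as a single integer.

piece 0:m — minimal
piece 1:l — minimal
piece 2:j rests on {1:l}
piece 3:i rests on {1:l}
piece 4:j rests on {2:j}
piece 5:i rests on {3:i}
piece 6:m rests on {0:m}
piece 7:j rests on {4:j}
minimal pieces: {0:m, 1:l}
ways to finish when only these pieces remain (= sum over removing one remaining piece with nothing left below it):
  1 left: {5}→1  {6}→1  {7}→1
  2 left: {0,6}→1  {3,5}→1  {4,7}→1  {5,6}→2  {5,7}→2  {6,7}→2
  3 left: {0,5,6}→3  {0,6,7}→3  {2,4,7}→1  {3,5,6}→3  {3,5,7}→3  {4,5,7}→3  {4,6,7}→3  {5,6,7}→6
  4 left: {0,3,5,6}→6  {0,4,6,7}→6  {0,5,6,7}→12  {2,4,5,7}→4  {2,4,6,7}→4  {3,4,5,7}→6  {3,5,6,7}→12  {4,5,6,7}→12
  5 left: {0,2,4,6,7}→10  {0,3,5,6,7}→30  {0,4,5,6,7}→30  {2,3,4,5,7}→10  {2,4,5,6,7}→20  {3,4,5,6,7}→30
  6 left: {0,2,4,5,6,7}→60  {0,3,4,5,6,7}→90  {1,2,3,4,5,7}→10  {2,3,4,5,6,7}→60
  placing 0:m first → 70 extensions
  placing 1:l first → 210 extensions
total linear extensions = 280

280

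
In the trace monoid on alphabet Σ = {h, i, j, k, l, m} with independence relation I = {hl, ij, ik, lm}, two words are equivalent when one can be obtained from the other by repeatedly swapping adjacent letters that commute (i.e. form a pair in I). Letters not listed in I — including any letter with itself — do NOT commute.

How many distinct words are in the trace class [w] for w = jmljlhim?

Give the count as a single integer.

4

#0=j has no predecessor
#1=m depends on [0:j]
#2=l depends on [0:j]
#3=j depends on [1:m, 2:l]
#4=l depends on [3:j]
#5=h depends on [3:j]
#6=i depends on [4:l, 5:h]
#7=m depends on [6:i]
sources: [0:j]
N(rest) = Σ N(rest − s) over sources s of rest; N(one piece) = 1:
  size 1 → [7]=1
  size 2 → [6,7]=1
  size 3 → [4,6,7]=1  [5,6,7]=1
  size 4 → [4,5,6,7]=2
  size 5 → [3,4,5,6,7]=2
  size 6 → [1,3,4,5,6,7]=2  [2,3,4,5,6,7]=2
  first=0(j) contributes 4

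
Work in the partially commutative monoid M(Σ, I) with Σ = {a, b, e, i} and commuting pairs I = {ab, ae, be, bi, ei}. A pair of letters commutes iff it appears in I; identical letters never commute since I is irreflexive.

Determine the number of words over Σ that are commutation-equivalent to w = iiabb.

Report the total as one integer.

10

0(i) covers ∅
1(i) covers 0:i
2(a) covers 1:i
3(b) covers ∅
4(b) covers 3:b
floor of heap: 0:i, 3:b
completions by unplaced set U, small U first (add the entries for U minus each lowest piece of U):
  |U|=1: {2}:1  {4}:1
  |U|=2: {1,2}:1  {2,4}:2  {3,4}:1
  |U|=3: {0,1,2}:1  {1,2,4}:3  {2,3,4}:3
  start at 0(i): 6
  start at 3(b): 4
sum over floor = 10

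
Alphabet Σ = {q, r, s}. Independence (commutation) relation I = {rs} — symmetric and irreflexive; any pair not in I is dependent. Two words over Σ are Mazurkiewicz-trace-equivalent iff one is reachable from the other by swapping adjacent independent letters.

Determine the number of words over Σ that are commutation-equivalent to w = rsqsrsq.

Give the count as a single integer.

#0=r has no predecessor
#1=s has no predecessor
#2=q depends on [0:r, 1:s]
#3=s depends on [2:q]
#4=r depends on [2:q]
#5=s depends on [3:s]
#6=q depends on [4:r, 5:s]
sources: [0:r, 1:s]
N(rest) = Σ N(rest − s) over sources s of rest; N(one piece) = 1:
  size 1 → [6]=1
  size 2 → [4,6]=1  [5,6]=1
  size 3 → [3,5,6]=1  [4,5,6]=2
  size 4 → [3,4,5,6]=3
  size 5 → [2,3,4,5,6]=3
  first=0(r) contributes 3
  first=1(s) contributes 3
|[w]| = 6

6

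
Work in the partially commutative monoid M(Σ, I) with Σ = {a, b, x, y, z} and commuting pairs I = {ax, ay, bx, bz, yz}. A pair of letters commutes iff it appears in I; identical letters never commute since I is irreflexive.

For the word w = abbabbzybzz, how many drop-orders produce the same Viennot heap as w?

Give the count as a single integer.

piece 0:a — minimal
piece 1:b rests on {0:a}
piece 2:b rests on {1:b}
piece 3:a rests on {2:b}
piece 4:b rests on {3:a}
piece 5:b rests on {4:b}
piece 6:z rests on {3:a}
piece 7:y rests on {5:b}
piece 8:b rests on {7:y}
piece 9:z rests on {6:z}
piece 10:z rests on {9:z}
minimal pieces: {0:a}
ways to finish when only these pieces remain (= sum over removing one remaining piece with nothing left below it):
  1 left: {8}→1  {10}→1
  2 left: {7,8}→1  {8,10}→2  {9,10}→1
  3 left: {5,7,8}→1  {6,9,10}→1  {7,8,10}→3  {8,9,10}→3
  4 left: {4,5,7,8}→1  {5,7,8,10}→4  {6,8,9,10}→4  {7,8,9,10}→6
  5 left: {4,5,7,8,10}→5  {5,7,8,9,10}→10  {6,7,8,9,10}→10
  6 left: {4,5,7,8,9,10}→15  {5,6,7,8,9,10}→20
  7 left: {4,5,6,7,8,9,10}→35
  8 left: {3,4,5,6,7,8,9,10}→35
  9 left: {2,3,4,5,6,7,8,9,10}→35
  placing 0:a first → 35 extensions

35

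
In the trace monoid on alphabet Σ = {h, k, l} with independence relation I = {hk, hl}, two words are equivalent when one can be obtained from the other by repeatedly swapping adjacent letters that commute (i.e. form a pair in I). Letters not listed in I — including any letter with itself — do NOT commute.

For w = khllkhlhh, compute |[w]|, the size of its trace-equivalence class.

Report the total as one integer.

drop 0:k onto floor
drop 1:h onto floor
drop 2:l onto {0:k}
drop 3:l onto {2:l}
drop 4:k onto {3:l}
drop 5:h onto {1:h}
drop 6:l onto {4:k}
drop 7:h onto {5:h}
drop 8:h onto {7:h}
ground layer = {0:k, 1:h}
drop-orders for the pieces not yet dropped (sum over which currently-grounded one goes next):
  1 to go: {6} 1  {8} 1
  2 to go: {4,6} 1  {6,8} 2  {7,8} 1
  3 to go: {3,4,6} 1  {4,6,8} 3  {5,7,8} 1  {6,7,8} 3
  4 to go: {1,5,7,8} 1  {2,3,4,6} 1  {3,4,6,8} 4  {4,6,7,8} 6  {5,6,7,8} 4
  5 to go: {0,2,3,4,6} 1  {1,5,6,7,8} 5  {2,3,4,6,8} 5  {3,4,6,7,8} 10  {4,5,6,7,8} 10
  6 to go: {0,2,3,4,6,8} 6  {1,4,5,6,7,8} 15  {2,3,4,6,7,8} 15  {3,4,5,6,7,8} 20
  7 to go: {0,2,3,4,6,7,8} 21  {1,3,4,5,6,7,8} 35  {2,3,4,5,6,7,8} 35
  if 0:k drops first: 70 orders
  if 1:h drops first: 56 orders
heap linearizations: 126

126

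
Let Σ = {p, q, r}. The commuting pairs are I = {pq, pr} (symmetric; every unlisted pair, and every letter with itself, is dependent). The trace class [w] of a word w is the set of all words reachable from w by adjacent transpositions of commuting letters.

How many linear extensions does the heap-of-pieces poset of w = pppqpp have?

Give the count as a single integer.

#0=p has no predecessor
#1=p depends on [0:p]
#2=p depends on [1:p]
#3=q has no predecessor
#4=p depends on [2:p]
#5=p depends on [4:p]
sources: [0:p, 3:q]
N(rest) = Σ N(rest − s) over sources s of rest; N(one piece) = 1:
  size 1 → [3]=1  [5]=1
  size 2 → [3,5]=2  [4,5]=1
  size 3 → [2,4,5]=1  [3,4,5]=3
  size 4 → [1,2,4,5]=1  [2,3,4,5]=4
  first=0(p) contributes 5
  first=3(q) contributes 1
|[w]| = 6

6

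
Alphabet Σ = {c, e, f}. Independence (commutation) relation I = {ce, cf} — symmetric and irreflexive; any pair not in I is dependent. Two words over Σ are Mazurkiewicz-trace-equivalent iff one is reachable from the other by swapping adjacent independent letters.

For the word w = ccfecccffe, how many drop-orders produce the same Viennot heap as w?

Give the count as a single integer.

#0=c has no predecessor
#1=c depends on [0:c]
#2=f has no predecessor
#3=e depends on [2:f]
#4=c depends on [1:c]
#5=c depends on [4:c]
#6=c depends on [5:c]
#7=f depends on [3:e]
#8=f depends on [7:f]
#9=e depends on [8:f]
sources: [0:c, 2:f]
N(rest) = Σ N(rest − s) over sources s of rest; N(one piece) = 1:
  size 1 → [6]=1  [9]=1
  size 2 → [5,6]=1  [6,9]=2  [8,9]=1
  size 3 → [4,5,6]=1  [5,6,9]=3  [6,8,9]=3  [7,8,9]=1
  size 4 → [1,4,5,6]=1  [3,7,8,9]=1  [4,5,6,9]=4  [5,6,8,9]=6  [6,7,8,9]=4
  size 5 → [0,1,4,5,6]=1  [1,4,5,6,9]=5  [2,3,7,8,9]=1  [3,6,7,8,9]=5  [4,5,6,8,9]=10  [5,6,7,8,9]=10
  size 6 → [0,1,4,5,6,9]=6  [1,4,5,6,8,9]=15  [2,3,6,7,8,9]=6  [3,5,6,7,8,9]=15  [4,5,6,7,8,9]=20
  size 7 → [0,1,4,5,6,8,9]=21  [1,4,5,6,7,8,9]=35  [2,3,5,6,7,8,9]=21  [3,4,5,6,7,8,9]=35
  size 8 → [0,1,4,5,6,7,8,9]=56  [1,3,4,5,6,7,8,9]=70  [2,3,4,5,6,7,8,9]=56
  first=0(c) contributes 126
  first=2(f) contributes 126
|[w]| = 252

252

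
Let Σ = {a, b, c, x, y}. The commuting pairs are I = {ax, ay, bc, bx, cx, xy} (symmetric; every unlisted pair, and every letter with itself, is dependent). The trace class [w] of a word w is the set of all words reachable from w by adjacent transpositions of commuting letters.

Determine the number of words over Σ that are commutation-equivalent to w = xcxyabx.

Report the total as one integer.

70

drop 0:x onto floor
drop 1:c onto floor
drop 2:x onto {0:x}
drop 3:y onto {1:c}
drop 4:a onto {1:c}
drop 5:b onto {3:y, 4:a}
drop 6:x onto {2:x}
ground layer = {0:x, 1:c}
drop-orders for the pieces not yet dropped (sum over which currently-grounded one goes next):
  1 to go: {5} 1  {6} 1
  2 to go: {2,6} 1  {3,5} 1  {4,5} 1  {5,6} 2
  3 to go: {0,2,6} 1  {2,5,6} 3  {3,4,5} 2  {3,5,6} 3  {4,5,6} 3
  4 to go: {0,2,5,6} 4  {1,3,4,5} 2  {2,3,5,6} 6  {2,4,5,6} 6  {3,4,5,6} 8
  5 to go: {0,2,3,5,6} 10  {0,2,4,5,6} 10  {1,3,4,5,6} 10  {2,3,4,5,6} 20
  if 0:x drops first: 30 orders
  if 1:c drops first: 40 orders
heap linearizations: 70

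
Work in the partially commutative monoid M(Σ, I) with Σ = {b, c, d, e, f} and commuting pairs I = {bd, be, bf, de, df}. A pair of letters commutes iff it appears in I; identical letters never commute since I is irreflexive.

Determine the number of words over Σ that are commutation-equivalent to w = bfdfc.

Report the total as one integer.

12

drop 0:b onto floor
drop 1:f onto floor
drop 2:d onto floor
drop 3:f onto {1:f}
drop 4:c onto {0:b, 2:d, 3:f}
ground layer = {0:b, 1:f, 2:d}
drop-orders for the pieces not yet dropped (sum over which currently-grounded one goes next):
  1 to go: {4} 1
  2 to go: {0,4} 1  {2,4} 1  {3,4} 1
  3 to go: {0,2,4} 2  {0,3,4} 2  {1,3,4} 1  {2,3,4} 2
  if 0:b drops first: 3 orders
  if 1:f drops first: 6 orders
  if 2:d drops first: 3 orders
heap linearizations: 12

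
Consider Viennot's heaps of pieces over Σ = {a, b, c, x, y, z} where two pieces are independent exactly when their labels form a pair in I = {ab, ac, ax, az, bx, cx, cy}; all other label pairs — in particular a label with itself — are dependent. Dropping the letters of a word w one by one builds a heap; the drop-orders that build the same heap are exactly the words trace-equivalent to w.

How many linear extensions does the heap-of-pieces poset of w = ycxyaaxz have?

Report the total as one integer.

38

0(y) covers ∅
1(c) covers ∅
2(x) covers 0:y
3(y) covers 2:x
4(a) covers 3:y
5(a) covers 4:a
6(x) covers 3:y
7(z) covers 1:c, 6:x
floor of heap: 0:y, 1:c
completions by unplaced set U, small U first (add the entries for U minus each lowest piece of U):
  |U|=1: {5}:1  {7}:1
  |U|=2: {1,7}:1  {4,5}:1  {5,7}:2  {6,7}:1
  |U|=3: {1,5,7}:3  {1,6,7}:2  {4,5,7}:3  {5,6,7}:3
  |U|=4: {1,4,5,7}:6  {1,5,6,7}:8  {4,5,6,7}:6
  |U|=5: {1,4,5,6,7}:20  {3,4,5,6,7}:6
  |U|=6: {1,3,4,5,6,7}:26  {2,3,4,5,6,7}:6
  start at 0(y): 32
  start at 1(c): 6
sum over floor = 38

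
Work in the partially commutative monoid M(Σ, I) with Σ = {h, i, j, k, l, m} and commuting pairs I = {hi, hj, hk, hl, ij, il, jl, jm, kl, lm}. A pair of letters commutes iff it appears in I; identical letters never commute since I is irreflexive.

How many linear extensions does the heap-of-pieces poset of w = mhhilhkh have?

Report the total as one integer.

120

drop 0:m onto floor
drop 1:h onto {0:m}
drop 2:h onto {1:h}
drop 3:i onto {0:m}
drop 4:l onto floor
drop 5:h onto {2:h}
drop 6:k onto {3:i}
drop 7:h onto {5:h}
ground layer = {0:m, 4:l}
drop-orders for the pieces not yet dropped (sum over which currently-grounded one goes next):
  1 to go: {4} 1  {6} 1  {7} 1
  2 to go: {3,6} 1  {4,6} 2  {4,7} 2  {5,7} 1  {6,7} 2
  3 to go: {2,5,7} 1  {3,4,6} 3  {3,6,7} 3  {4,5,7} 3  {4,6,7} 6  {5,6,7} 3
  4 to go: {1,2,5,7} 1  {2,4,5,7} 4  {2,5,6,7} 4  {3,4,6,7} 12  {3,5,6,7} 6  {4,5,6,7} 12
  5 to go: {1,2,4,5,7} 5  {1,2,5,6,7} 5  {2,3,5,6,7} 10  {2,4,5,6,7} 20  {3,4,5,6,7} 30
  6 to go: {1,2,3,5,6,7} 15  {1,2,4,5,6,7} 30  {2,3,4,5,6,7} 60
  if 0:m drops first: 105 orders
  if 4:l drops first: 15 orders
heap linearizations: 120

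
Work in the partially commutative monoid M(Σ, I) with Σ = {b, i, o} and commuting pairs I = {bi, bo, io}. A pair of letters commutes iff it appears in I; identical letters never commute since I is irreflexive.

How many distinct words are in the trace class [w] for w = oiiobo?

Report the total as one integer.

60

piece 0:o — minimal
piece 1:i — minimal
piece 2:i rests on {1:i}
piece 3:o rests on {0:o}
piece 4:b — minimal
piece 5:o rests on {3:o}
minimal pieces: {0:o, 1:i, 4:b}
ways to finish when only these pieces remain (= sum over removing one remaining piece with nothing left below it):
  1 left: {2}→1  {4}→1  {5}→1
  2 left: {1,2}→1  {2,4}→2  {2,5}→2  {3,5}→1  {4,5}→2
  3 left: {0,3,5}→1  {1,2,4}→3  {1,2,5}→3  {2,3,5}→3  {2,4,5}→6  {3,4,5}→3
  4 left: {0,2,3,5}→4  {0,3,4,5}→4  {1,2,3,5}→6  {1,2,4,5}→12  {2,3,4,5}→12
  placing 0:o first → 30 extensions
  placing 1:i first → 20 extensions
  placing 4:b first → 10 extensions
total linear extensions = 60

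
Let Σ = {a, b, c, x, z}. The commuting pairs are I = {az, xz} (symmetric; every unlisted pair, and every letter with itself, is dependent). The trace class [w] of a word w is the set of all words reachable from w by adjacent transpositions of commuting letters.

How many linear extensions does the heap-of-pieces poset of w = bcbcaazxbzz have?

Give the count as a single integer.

4

#0=b has no predecessor
#1=c depends on [0:b]
#2=b depends on [1:c]
#3=c depends on [2:b]
#4=a depends on [3:c]
#5=a depends on [4:a]
#6=z depends on [3:c]
#7=x depends on [5:a]
#8=b depends on [6:z, 7:x]
#9=z depends on [8:b]
#10=z depends on [9:z]
sources: [0:b]
N(rest) = Σ N(rest − s) over sources s of rest; N(one piece) = 1:
  size 1 → [10]=1
  size 2 → [9,10]=1
  size 3 → [8,9,10]=1
  size 4 → [6,8,9,10]=1  [7,8,9,10]=1
  size 5 → [5,7,8,9,10]=1  [6,7,8,9,10]=2
  size 6 → [4,5,7,8,9,10]=1  [5,6,7,8,9,10]=3
  size 7 → [4,5,6,7,8,9,10]=4
  size 8 → [3,4,5,6,7,8,9,10]=4
  size 9 → [2,3,4,5,6,7,8,9,10]=4
  first=0(b) contributes 4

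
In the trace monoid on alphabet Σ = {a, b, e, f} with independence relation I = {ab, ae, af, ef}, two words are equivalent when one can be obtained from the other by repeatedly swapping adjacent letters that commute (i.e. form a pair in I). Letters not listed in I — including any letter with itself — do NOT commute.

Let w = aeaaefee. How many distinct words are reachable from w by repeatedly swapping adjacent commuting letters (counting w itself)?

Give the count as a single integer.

280

0(a) covers ∅
1(e) covers ∅
2(a) covers 0:a
3(a) covers 2:a
4(e) covers 1:e
5(f) covers ∅
6(e) covers 4:e
7(e) covers 6:e
floor of heap: 0:a, 1:e, 5:f
completions by unplaced set U, small U first (add the entries for U minus each lowest piece of U):
  |U|=1: {3}:1  {5}:1  {7}:1
  |U|=2: {2,3}:1  {3,5}:2  {3,7}:2  {5,7}:2  {6,7}:1
  |U|=3: {0,2,3}:1  {2,3,5}:3  {2,3,7}:3  {3,5,7}:6  {3,6,7}:3  {4,6,7}:1  {5,6,7}:3
  |U|=4: {0,2,3,5}:4  {0,2,3,7}:4  {1,4,6,7}:1  {2,3,5,7}:12  {2,3,6,7}:6  {3,4,6,7}:4  {3,5,6,7}:12  {4,5,6,7}:4
  |U|=5: {0,2,3,5,7}:20  {0,2,3,6,7}:10  {1,3,4,6,7}:5  {1,4,5,6,7}:5  {2,3,4,6,7}:10  {2,3,5,6,7}:30  {3,4,5,6,7}:20
  |U|=6: {0,2,3,4,6,7}:20  {0,2,3,5,6,7}:60  {1,2,3,4,6,7}:15  {1,3,4,5,6,7}:30  {2,3,4,5,6,7}:60
  start at 0(a): 105
  start at 1(e): 140
  start at 5(f): 35
sum over floor = 280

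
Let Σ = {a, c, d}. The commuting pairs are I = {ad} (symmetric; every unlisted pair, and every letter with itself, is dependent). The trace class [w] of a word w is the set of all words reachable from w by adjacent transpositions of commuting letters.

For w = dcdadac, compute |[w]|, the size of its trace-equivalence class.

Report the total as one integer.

6

0(d) covers ∅
1(c) covers 0:d
2(d) covers 1:c
3(a) covers 1:c
4(d) covers 2:d
5(a) covers 3:a
6(c) covers 4:d, 5:a
floor of heap: 0:d
completions by unplaced set U, small U first (add the entries for U minus each lowest piece of U):
  |U|=1: {6}:1
  |U|=2: {4,6}:1  {5,6}:1
  |U|=3: {2,4,6}:1  {3,5,6}:1  {4,5,6}:2
  |U|=4: {2,4,5,6}:3  {3,4,5,6}:3
  |U|=5: {2,3,4,5,6}:6
  start at 0(d): 6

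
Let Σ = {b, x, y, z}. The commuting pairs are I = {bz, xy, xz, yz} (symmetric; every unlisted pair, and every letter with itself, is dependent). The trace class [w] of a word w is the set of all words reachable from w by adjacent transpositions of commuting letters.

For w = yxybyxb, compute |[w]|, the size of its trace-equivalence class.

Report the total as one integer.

6

#0=y has no predecessor
#1=x has no predecessor
#2=y depends on [0:y]
#3=b depends on [1:x, 2:y]
#4=y depends on [3:b]
#5=x depends on [3:b]
#6=b depends on [4:y, 5:x]
sources: [0:y, 1:x]
N(rest) = Σ N(rest − s) over sources s of rest; N(one piece) = 1:
  size 1 → [6]=1
  size 2 → [4,6]=1  [5,6]=1
  size 3 → [4,5,6]=2
  size 4 → [3,4,5,6]=2
  size 5 → [1,3,4,5,6]=2  [2,3,4,5,6]=2
  first=0(y) contributes 4
  first=1(x) contributes 2
|[w]| = 6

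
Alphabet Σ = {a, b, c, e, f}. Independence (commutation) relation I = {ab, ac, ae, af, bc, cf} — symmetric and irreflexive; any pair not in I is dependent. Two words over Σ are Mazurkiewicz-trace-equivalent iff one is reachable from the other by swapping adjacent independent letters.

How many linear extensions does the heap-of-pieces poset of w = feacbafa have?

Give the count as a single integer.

piece 0:f — minimal
piece 1:e rests on {0:f}
piece 2:a — minimal
piece 3:c rests on {1:e}
piece 4:b rests on {1:e}
piece 5:a rests on {2:a}
piece 6:f rests on {4:b}
piece 7:a rests on {5:a}
minimal pieces: {0:f, 2:a}
ways to finish when only these pieces remain (= sum over removing one remaining piece with nothing left below it):
  1 left: {3}→1  {6}→1  {7}→1
  2 left: {3,6}→2  {3,7}→2  {4,6}→1  {5,7}→1  {6,7}→2
  3 left: {2,5,7}→1  {3,4,6}→3  {3,5,7}→3  {3,6,7}→6  {4,6,7}→3  {5,6,7}→3
  4 left: {1,3,4,6}→3  {2,3,5,7}→4  {2,5,6,7}→4  {3,4,6,7}→12  {3,5,6,7}→12  {4,5,6,7}→6
  5 left: {0,1,3,4,6}→3  {1,3,4,6,7}→15  {2,3,5,6,7}→20  {2,4,5,6,7}→10  {3,4,5,6,7}→30
  6 left: {0,1,3,4,6,7}→18  {1,3,4,5,6,7}→45  {2,3,4,5,6,7}→60
  placing 0:f first → 105 extensions
  placing 2:a first → 63 extensions
total linear extensions = 168

168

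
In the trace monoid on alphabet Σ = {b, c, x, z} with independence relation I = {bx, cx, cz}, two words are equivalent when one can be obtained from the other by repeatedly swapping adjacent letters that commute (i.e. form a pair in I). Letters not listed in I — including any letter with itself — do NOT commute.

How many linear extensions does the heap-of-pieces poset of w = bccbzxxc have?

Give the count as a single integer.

4

piece 0:b — minimal
piece 1:c rests on {0:b}
piece 2:c rests on {1:c}
piece 3:b rests on {2:c}
piece 4:z rests on {3:b}
piece 5:x rests on {4:z}
piece 6:x rests on {5:x}
piece 7:c rests on {3:b}
minimal pieces: {0:b}
ways to finish when only these pieces remain (= sum over removing one remaining piece with nothing left below it):
  1 left: {6}→1  {7}→1
  2 left: {5,6}→1  {6,7}→2
  3 left: {4,5,6}→1  {5,6,7}→3
  4 left: {4,5,6,7}→4
  5 left: {3,4,5,6,7}→4
  6 left: {2,3,4,5,6,7}→4
  placing 0:b first → 4 extensions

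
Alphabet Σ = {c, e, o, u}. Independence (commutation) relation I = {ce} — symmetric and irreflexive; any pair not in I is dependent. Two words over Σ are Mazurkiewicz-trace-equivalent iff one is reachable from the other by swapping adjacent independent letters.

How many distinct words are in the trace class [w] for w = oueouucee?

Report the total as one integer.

3

0(o) covers ∅
1(u) covers 0:o
2(e) covers 1:u
3(o) covers 2:e
4(u) covers 3:o
5(u) covers 4:u
6(c) covers 5:u
7(e) covers 5:u
8(e) covers 7:e
floor of heap: 0:o
completions by unplaced set U, small U first (add the entries for U minus each lowest piece of U):
  |U|=1: {6}:1  {8}:1
  |U|=2: {6,8}:2  {7,8}:1
  |U|=3: {6,7,8}:3
  |U|=4: {5,6,7,8}:3
  |U|=5: {4,5,6,7,8}:3
  |U|=6: {3,4,5,6,7,8}:3
  |U|=7: {2,3,4,5,6,7,8}:3
  start at 0(o): 3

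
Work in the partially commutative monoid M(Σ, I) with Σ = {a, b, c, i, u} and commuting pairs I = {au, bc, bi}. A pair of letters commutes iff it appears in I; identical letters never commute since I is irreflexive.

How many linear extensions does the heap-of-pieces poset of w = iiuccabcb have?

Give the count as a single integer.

drop 0:i onto floor
drop 1:i onto {0:i}
drop 2:u onto {1:i}
drop 3:c onto {2:u}
drop 4:c onto {3:c}
drop 5:a onto {4:c}
drop 6:b onto {5:a}
drop 7:c onto {5:a}
drop 8:b onto {6:b}
ground layer = {0:i}
drop-orders for the pieces not yet dropped (sum over which currently-grounded one goes next):
  1 to go: {7} 1  {8} 1
  2 to go: {6,8} 1  {7,8} 2
  3 to go: {6,7,8} 3
  4 to go: {5,6,7,8} 3
  5 to go: {4,5,6,7,8} 3
  6 to go: {3,4,5,6,7,8} 3
  7 to go: {2,3,4,5,6,7,8} 3
  if 0:i drops first: 3 orders

3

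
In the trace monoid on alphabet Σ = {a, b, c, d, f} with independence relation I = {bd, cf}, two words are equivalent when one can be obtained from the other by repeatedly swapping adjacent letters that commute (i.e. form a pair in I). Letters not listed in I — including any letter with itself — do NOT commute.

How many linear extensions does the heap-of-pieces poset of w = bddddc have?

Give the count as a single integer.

5

drop 0:b onto floor
drop 1:d onto floor
drop 2:d onto {1:d}
drop 3:d onto {2:d}
drop 4:d onto {3:d}
drop 5:c onto {0:b, 4:d}
ground layer = {0:b, 1:d}
drop-orders for the pieces not yet dropped (sum over which currently-grounded one goes next):
  1 to go: {5} 1
  2 to go: {0,5} 1  {4,5} 1
  3 to go: {0,4,5} 2  {3,4,5} 1
  4 to go: {0,3,4,5} 3  {2,3,4,5} 1
  if 0:b drops first: 1 orders
  if 1:d drops first: 4 orders
heap linearizations: 5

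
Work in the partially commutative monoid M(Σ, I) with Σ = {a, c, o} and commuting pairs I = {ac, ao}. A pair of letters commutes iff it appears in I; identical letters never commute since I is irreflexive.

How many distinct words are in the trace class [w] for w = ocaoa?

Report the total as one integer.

drop 0:o onto floor
drop 1:c onto {0:o}
drop 2:a onto floor
drop 3:o onto {1:c}
drop 4:a onto {2:a}
ground layer = {0:o, 2:a}
drop-orders for the pieces not yet dropped (sum over which currently-grounded one goes next):
  1 to go: {3} 1  {4} 1
  2 to go: {1,3} 1  {2,4} 1  {3,4} 2
  3 to go: {0,1,3} 1  {1,3,4} 3  {2,3,4} 3
  if 0:o drops first: 6 orders
  if 2:a drops first: 4 orders
heap linearizations: 10

10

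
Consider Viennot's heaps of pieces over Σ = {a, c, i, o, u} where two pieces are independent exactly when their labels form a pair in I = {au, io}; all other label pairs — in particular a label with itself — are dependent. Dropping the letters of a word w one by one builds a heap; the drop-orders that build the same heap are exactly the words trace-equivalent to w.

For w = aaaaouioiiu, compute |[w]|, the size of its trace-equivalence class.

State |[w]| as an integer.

4

0(a) covers ∅
1(a) covers 0:a
2(a) covers 1:a
3(a) covers 2:a
4(o) covers 3:a
5(u) covers 4:o
6(i) covers 5:u
7(o) covers 5:u
8(i) covers 6:i
9(i) covers 8:i
10(u) covers 7:o, 9:i
floor of heap: 0:a
completions by unplaced set U, small U first (add the entries for U minus each lowest piece of U):
  |U|=1: {10}:1
  |U|=2: {7,10}:1  {9,10}:1
  |U|=3: {7,9,10}:2  {8,9,10}:1
  |U|=4: {6,8,9,10}:1  {7,8,9,10}:3
  |U|=5: {6,7,8,9,10}:4
  |U|=6: {5,6,7,8,9,10}:4
  |U|=7: {4,5,6,7,8,9,10}:4
  |U|=8: {3,4,5,6,7,8,9,10}:4
  |U|=9: {2,3,4,5,6,7,8,9,10}:4
  start at 0(a): 4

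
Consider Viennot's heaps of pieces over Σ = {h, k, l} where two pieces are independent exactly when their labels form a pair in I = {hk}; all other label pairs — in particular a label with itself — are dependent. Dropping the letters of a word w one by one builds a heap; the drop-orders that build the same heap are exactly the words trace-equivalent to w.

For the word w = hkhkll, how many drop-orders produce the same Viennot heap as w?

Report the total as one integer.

#0=h has no predecessor
#1=k has no predecessor
#2=h depends on [0:h]
#3=k depends on [1:k]
#4=l depends on [2:h, 3:k]
#5=l depends on [4:l]
sources: [0:h, 1:k]
N(rest) = Σ N(rest − s) over sources s of rest; N(one piece) = 1:
  size 1 → [5]=1
  size 2 → [4,5]=1
  size 3 → [2,4,5]=1  [3,4,5]=1
  size 4 → [0,2,4,5]=1  [1,3,4,5]=1  [2,3,4,5]=2
  first=0(h) contributes 3
  first=1(k) contributes 3
|[w]| = 6

6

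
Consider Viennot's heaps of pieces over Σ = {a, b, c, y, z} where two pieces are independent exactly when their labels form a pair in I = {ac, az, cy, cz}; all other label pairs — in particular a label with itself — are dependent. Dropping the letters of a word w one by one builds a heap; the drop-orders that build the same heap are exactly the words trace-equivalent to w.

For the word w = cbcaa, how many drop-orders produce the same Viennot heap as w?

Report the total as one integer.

piece 0:c — minimal
piece 1:b rests on {0:c}
piece 2:c rests on {1:b}
piece 3:a rests on {1:b}
piece 4:a rests on {3:a}
minimal pieces: {0:c}
ways to finish when only these pieces remain (= sum over removing one remaining piece with nothing left below it):
  1 left: {2}→1  {4}→1
  2 left: {2,4}→2  {3,4}→1
  3 left: {2,3,4}→3
  placing 0:c first → 3 extensions

3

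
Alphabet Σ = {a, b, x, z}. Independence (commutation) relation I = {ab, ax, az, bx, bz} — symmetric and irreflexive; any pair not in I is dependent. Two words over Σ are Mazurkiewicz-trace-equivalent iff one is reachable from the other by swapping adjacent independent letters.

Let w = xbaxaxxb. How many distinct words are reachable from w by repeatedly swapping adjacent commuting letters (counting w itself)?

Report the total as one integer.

#0=x has no predecessor
#1=b has no predecessor
#2=a has no predecessor
#3=x depends on [0:x]
#4=a depends on [2:a]
#5=x depends on [3:x]
#6=x depends on [5:x]
#7=b depends on [1:b]
sources: [0:x, 1:b, 2:a]
N(rest) = Σ N(rest − s) over sources s of rest; N(one piece) = 1:
  size 1 → [4]=1  [6]=1  [7]=1
  size 2 → [1,7]=1  [2,4]=1  [4,6]=2  [4,7]=2  [5,6]=1  [6,7]=2
  size 3 → [1,4,7]=3  [1,6,7]=3  [2,4,6]=3  [2,4,7]=3  [3,5,6]=1  [4,5,6]=3  [4,6,7]=6  [5,6,7]=3
  size 4 → [0,3,5,6]=1  [1,2,4,7]=6  [1,4,6,7]=12  [1,5,6,7]=6  [2,4,5,6]=6  [2,4,6,7]=12  [3,4,5,6]=4  [3,5,6,7]=4  [4,5,6,7]=12
  size 5 → [0,3,4,5,6]=5  [0,3,5,6,7]=5  [1,2,4,6,7]=30  [1,3,5,6,7]=10  [1,4,5,6,7]=30  [2,3,4,5,6]=10  [2,4,5,6,7]=30  [3,4,5,6,7]=20
  size 6 → [0,1,3,5,6,7]=15  [0,2,3,4,5,6]=15  [0,3,4,5,6,7]=30  [1,2,4,5,6,7]=90  [1,3,4,5,6,7]=60  [2,3,4,5,6,7]=60
  first=0(x) contributes 210
  first=1(b) contributes 105
  first=2(a) contributes 105
|[w]| = 420

420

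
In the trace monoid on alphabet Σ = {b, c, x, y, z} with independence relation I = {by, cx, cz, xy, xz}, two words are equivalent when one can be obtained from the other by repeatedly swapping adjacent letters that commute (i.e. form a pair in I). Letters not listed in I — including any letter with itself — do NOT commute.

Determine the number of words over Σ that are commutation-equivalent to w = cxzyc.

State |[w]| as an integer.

0(c) covers ∅
1(x) covers ∅
2(z) covers ∅
3(y) covers 0:c, 2:z
4(c) covers 3:y
floor of heap: 0:c, 1:x, 2:z
completions by unplaced set U, small U first (add the entries for U minus each lowest piece of U):
  |U|=1: {1}:1  {4}:1
  |U|=2: {1,4}:2  {3,4}:1
  |U|=3: {0,3,4}:1  {1,3,4}:3  {2,3,4}:1
  start at 0(c): 4
  start at 1(x): 2
  start at 2(z): 4
sum over floor = 10

10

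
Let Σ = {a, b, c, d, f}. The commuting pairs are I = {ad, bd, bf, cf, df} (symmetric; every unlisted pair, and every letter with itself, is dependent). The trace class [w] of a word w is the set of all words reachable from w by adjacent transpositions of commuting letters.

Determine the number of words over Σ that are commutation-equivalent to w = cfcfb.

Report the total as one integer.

piece 0:c — minimal
piece 1:f — minimal
piece 2:c rests on {0:c}
piece 3:f rests on {1:f}
piece 4:b rests on {2:c}
minimal pieces: {0:c, 1:f}
ways to finish when only these pieces remain (= sum over removing one remaining piece with nothing left below it):
  1 left: {3}→1  {4}→1
  2 left: {1,3}→1  {2,4}→1  {3,4}→2
  3 left: {0,2,4}→1  {1,3,4}→3  {2,3,4}→3
  placing 0:c first → 6 extensions
  placing 1:f first → 4 extensions
total linear extensions = 10

10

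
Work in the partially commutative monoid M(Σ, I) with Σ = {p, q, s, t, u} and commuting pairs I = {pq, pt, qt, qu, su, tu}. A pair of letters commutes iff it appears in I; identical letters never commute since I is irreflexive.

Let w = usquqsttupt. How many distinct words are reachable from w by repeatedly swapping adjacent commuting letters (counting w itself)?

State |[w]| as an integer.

drop 0:u onto floor
drop 1:s onto floor
drop 2:q onto {1:s}
drop 3:u onto {0:u}
drop 4:q onto {2:q}
drop 5:s onto {4:q}
drop 6:t onto {5:s}
drop 7:t onto {6:t}
drop 8:u onto {3:u}
drop 9:p onto {5:s, 8:u}
drop 10:t onto {7:t}
ground layer = {0:u, 1:s}
drop-orders for the pieces not yet dropped (sum over which currently-grounded one goes next):
  1 to go: {9} 1  {10} 1
  2 to go: {7,10} 1  {8,9} 1  {9,10} 2
  3 to go: {3,8,9} 1  {6,7,10} 1  {7,9,10} 3  {8,9,10} 3
  4 to go: {0,3,8,9} 1  {3,8,9,10} 4  {6,7,9,10} 4  {7,8,9,10} 6
  5 to go: {0,3,8,9,10} 5  {3,7,8,9,10} 10  {5,6,7,9,10} 4  {6,7,8,9,10} 10
  6 to go: {0,3,7,8,9,10} 15  {3,6,7,8,9,10} 20  {4,5,6,7,9,10} 4  {5,6,7,8,9,10} 14
  7 to go: {0,3,6,7,8,9,10} 35  {2,4,5,6,7,9,10} 4  {3,5,6,7,8,9,10} 34  {4,5,6,7,8,9,10} 18
  8 to go: {0,3,5,6,7,8,9,10} 69  {1,2,4,5,6,7,9,10} 4  {2,4,5,6,7,8,9,10} 22  {3,4,5,6,7,8,9,10} 52
  9 to go: {0,3,4,5,6,7,8,9,10} 121  {1,2,4,5,6,7,8,9,10} 26  {2,3,4,5,6,7,8,9,10} 74
  if 0:u drops first: 100 orders
  if 1:s drops first: 195 orders
heap linearizations: 295

295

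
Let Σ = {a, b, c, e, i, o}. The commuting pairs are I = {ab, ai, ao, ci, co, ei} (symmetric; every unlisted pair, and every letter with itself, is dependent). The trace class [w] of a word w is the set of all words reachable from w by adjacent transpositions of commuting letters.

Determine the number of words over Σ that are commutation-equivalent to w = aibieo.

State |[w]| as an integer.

0(a) covers ∅
1(i) covers ∅
2(b) covers 1:i
3(i) covers 2:b
4(e) covers 0:a, 2:b
5(o) covers 3:i, 4:e
floor of heap: 0:a, 1:i
completions by unplaced set U, small U first (add the entries for U minus each lowest piece of U):
  |U|=1: {5}:1
  |U|=2: {3,5}:1  {4,5}:1
  |U|=3: {0,4,5}:1  {3,4,5}:2
  |U|=4: {0,3,4,5}:3  {2,3,4,5}:2
  start at 0(a): 2
  start at 1(i): 5
sum over floor = 7

7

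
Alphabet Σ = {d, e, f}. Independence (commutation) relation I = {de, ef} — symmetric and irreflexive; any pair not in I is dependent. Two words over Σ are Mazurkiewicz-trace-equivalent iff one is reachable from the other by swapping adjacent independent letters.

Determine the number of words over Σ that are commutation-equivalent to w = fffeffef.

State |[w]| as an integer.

28

0(f) covers ∅
1(f) covers 0:f
2(f) covers 1:f
3(e) covers ∅
4(f) covers 2:f
5(f) covers 4:f
6(e) covers 3:e
7(f) covers 5:f
floor of heap: 0:f, 3:e
completions by unplaced set U, small U first (add the entries for U minus each lowest piece of U):
  |U|=1: {6}:1  {7}:1
  |U|=2: {3,6}:1  {5,7}:1  {6,7}:2
  |U|=3: {3,6,7}:3  {4,5,7}:1  {5,6,7}:3
  |U|=4: {2,4,5,7}:1  {3,5,6,7}:6  {4,5,6,7}:4
  |U|=5: {1,2,4,5,7}:1  {2,4,5,6,7}:5  {3,4,5,6,7}:10
  |U|=6: {0,1,2,4,5,7}:1  {1,2,4,5,6,7}:6  {2,3,4,5,6,7}:15
  start at 0(f): 21
  start at 3(e): 7
sum over floor = 28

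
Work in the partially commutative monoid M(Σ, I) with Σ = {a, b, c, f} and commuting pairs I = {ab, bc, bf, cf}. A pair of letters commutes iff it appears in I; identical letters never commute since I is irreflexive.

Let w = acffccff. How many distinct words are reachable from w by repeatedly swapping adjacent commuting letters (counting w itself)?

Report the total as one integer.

piece 0:a — minimal
piece 1:c rests on {0:a}
piece 2:f rests on {0:a}
piece 3:f rests on {2:f}
piece 4:c rests on {1:c}
piece 5:c rests on {4:c}
piece 6:f rests on {3:f}
piece 7:f rests on {6:f}
minimal pieces: {0:a}
ways to finish when only these pieces remain (= sum over removing one remaining piece with nothing left below it):
  1 left: {5}→1  {7}→1
  2 left: {4,5}→1  {5,7}→2  {6,7}→1
  3 left: {1,4,5}→1  {3,6,7}→1  {4,5,7}→3  {5,6,7}→3
  4 left: {1,4,5,7}→4  {2,3,6,7}→1  {3,5,6,7}→4  {4,5,6,7}→6
  5 left: {1,4,5,6,7}→10  {2,3,5,6,7}→5  {3,4,5,6,7}→10
  6 left: {1,3,4,5,6,7}→20  {2,3,4,5,6,7}→15
  placing 0:a first → 35 extensions

35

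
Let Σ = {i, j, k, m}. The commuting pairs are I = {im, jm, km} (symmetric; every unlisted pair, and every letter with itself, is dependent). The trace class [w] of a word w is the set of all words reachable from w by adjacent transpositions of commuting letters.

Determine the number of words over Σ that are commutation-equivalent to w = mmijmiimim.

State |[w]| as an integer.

#0=m has no predecessor
#1=m depends on [0:m]
#2=i has no predecessor
#3=j depends on [2:i]
#4=m depends on [1:m]
#5=i depends on [3:j]
#6=i depends on [5:i]
#7=m depends on [4:m]
#8=i depends on [6:i]
#9=m depends on [7:m]
sources: [0:m, 2:i]
N(rest) = Σ N(rest − s) over sources s of rest; N(one piece) = 1:
  size 1 → [8]=1  [9]=1
  size 2 → [6,8]=1  [7,9]=1  [8,9]=2
  size 3 → [4,7,9]=1  [5,6,8]=1  [6,8,9]=3  [7,8,9]=3
  size 4 → [1,4,7,9]=1  [3,5,6,8]=1  [4,7,8,9]=4  [5,6,8,9]=4  [6,7,8,9]=6
  size 5 → [0,1,4,7,9]=1  [1,4,7,8,9]=5  [2,3,5,6,8]=1  [3,5,6,8,9]=5  [4,6,7,8,9]=10  [5,6,7,8,9]=10
  size 6 → [0,1,4,7,8,9]=6  [1,4,6,7,8,9]=15  [2,3,5,6,8,9]=6  [3,5,6,7,8,9]=15  [4,5,6,7,8,9]=20
  size 7 → [0,1,4,6,7,8,9]=21  [1,4,5,6,7,8,9]=35  [2,3,5,6,7,8,9]=21  [3,4,5,6,7,8,9]=35
  size 8 → [0,1,4,5,6,7,8,9]=56  [1,3,4,5,6,7,8,9]=70  [2,3,4,5,6,7,8,9]=56
  first=0(m) contributes 126
  first=2(i) contributes 126
|[w]| = 252

252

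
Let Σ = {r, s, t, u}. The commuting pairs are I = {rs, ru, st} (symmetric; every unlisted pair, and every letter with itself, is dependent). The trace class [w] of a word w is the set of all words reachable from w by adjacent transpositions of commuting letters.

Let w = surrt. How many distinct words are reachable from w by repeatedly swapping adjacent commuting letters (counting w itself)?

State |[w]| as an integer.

0(s) covers ∅
1(u) covers 0:s
2(r) covers ∅
3(r) covers 2:r
4(t) covers 1:u, 3:r
floor of heap: 0:s, 2:r
completions by unplaced set U, small U first (add the entries for U minus each lowest piece of U):
  |U|=1: {4}:1
  |U|=2: {1,4}:1  {3,4}:1
  |U|=3: {0,1,4}:1  {1,3,4}:2  {2,3,4}:1
  start at 0(s): 3
  start at 2(r): 3
sum over floor = 6

6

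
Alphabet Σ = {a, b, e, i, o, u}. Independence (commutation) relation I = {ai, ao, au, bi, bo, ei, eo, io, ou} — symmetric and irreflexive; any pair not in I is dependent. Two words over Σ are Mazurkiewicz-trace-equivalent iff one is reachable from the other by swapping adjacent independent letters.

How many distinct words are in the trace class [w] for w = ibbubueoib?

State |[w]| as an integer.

90

0(i) covers ∅
1(b) covers ∅
2(b) covers 1:b
3(u) covers 0:i, 2:b
4(b) covers 3:u
5(u) covers 4:b
6(e) covers 5:u
7(o) covers ∅
8(i) covers 5:u
9(b) covers 6:e
floor of heap: 0:i, 1:b, 7:o
completions by unplaced set U, small U first (add the entries for U minus each lowest piece of U):
  |U|=1: {7}:1  {8}:1  {9}:1
  |U|=2: {6,9}:1  {7,8}:2  {7,9}:2  {8,9}:2
  |U|=3: {6,7,9}:3  {6,8,9}:3  {7,8,9}:6
  |U|=4: {5,6,8,9}:3  {6,7,8,9}:12
  |U|=5: {4,5,6,8,9}:3  {5,6,7,8,9}:15
  |U|=6: {3,4,5,6,8,9}:3  {4,5,6,7,8,9}:18
  |U|=7: {0,3,4,5,6,8,9}:3  {2,3,4,5,6,8,9}:3  {3,4,5,6,7,8,9}:21
  |U|=8: {0,2,3,4,5,6,8,9}:6  {0,3,4,5,6,7,8,9}:24  {1,2,3,4,5,6,8,9}:3  {2,3,4,5,6,7,8,9}:24
  start at 0(i): 27
  start at 1(b): 54
  start at 7(o): 9
sum over floor = 90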